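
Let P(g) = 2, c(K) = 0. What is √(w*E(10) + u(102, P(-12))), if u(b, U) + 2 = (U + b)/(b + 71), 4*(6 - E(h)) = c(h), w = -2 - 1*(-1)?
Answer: 16*I*√865/173 ≈ 2.7201*I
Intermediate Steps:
w = -1 (w = -2 + 1 = -1)
E(h) = 6 (E(h) = 6 - ¼*0 = 6 + 0 = 6)
u(b, U) = -2 + (U + b)/(71 + b) (u(b, U) = -2 + (U + b)/(b + 71) = -2 + (U + b)/(71 + b))
√(w*E(10) + u(102, P(-12))) = √(-1*6 + (-142 + 2 - 1*102)/(71 + 102)) = √(-6 + (-142 + 2 - 102)/173) = √(-6 + (1/173)*(-242)) = √(-6 - 242/173) = √(-1280/173) = 16*I*√865/173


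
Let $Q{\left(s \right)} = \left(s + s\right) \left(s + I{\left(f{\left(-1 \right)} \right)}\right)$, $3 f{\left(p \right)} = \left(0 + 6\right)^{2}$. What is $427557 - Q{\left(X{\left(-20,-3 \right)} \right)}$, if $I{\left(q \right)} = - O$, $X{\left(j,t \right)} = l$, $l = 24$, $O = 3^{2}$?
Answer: $426837$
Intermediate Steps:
$O = 9$
$X{\left(j,t \right)} = 24$
$f{\left(p \right)} = 12$ ($f{\left(p \right)} = \frac{\left(0 + 6\right)^{2}}{3} = \frac{6^{2}}{3} = \frac{1}{3} \cdot 36 = 12$)
$I{\left(q \right)} = -9$ ($I{\left(q \right)} = \left(-1\right) 9 = -9$)
$Q{\left(s \right)} = 2 s \left(-9 + s\right)$ ($Q{\left(s \right)} = \left(s + s\right) \left(s - 9\right) = 2 s \left(-9 + s\right)$)
$427557 - Q{\left(X{\left(-20,-3 \right)} \right)} = 427557 - 2 \cdot 24 \left(-9 + 24\right) = 427557 - 2 \cdot 24 \cdot 15 = 427557 - 720 = 426837$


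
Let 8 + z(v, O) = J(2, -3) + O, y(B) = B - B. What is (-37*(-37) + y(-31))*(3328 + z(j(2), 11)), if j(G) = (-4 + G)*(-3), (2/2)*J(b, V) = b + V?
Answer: 4558770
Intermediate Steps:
y(B) = 0
J(b, V) = V + b (J(b, V) = b + V = V + b)
j(G) = 12 - 3*G
z(v, O) = -9 + O (z(v, O) = -8 + ((-3 + 2) + O) = -8 + (-1 + O) = -9 + O)
(-37*(-37) + y(-31))*(3328 + z(j(2), 11)) = (-37*(-37) + 0)*(3328 + (-9 + 11)) = (1369 + 0)*(3328 + 2) = 1369*3330 = 4558770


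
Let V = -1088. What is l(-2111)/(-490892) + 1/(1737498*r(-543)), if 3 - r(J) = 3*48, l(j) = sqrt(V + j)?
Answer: -1/244987218 - I*sqrt(3199)/490892 ≈ -4.0818e-9 - 0.00011522*I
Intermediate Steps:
l(j) = sqrt(-1088 + j)
r(J) = -141 (r(J) = 3 - 3*48 = 3 - 1*144 = 3 - 144 = -141)
l(-2111)/(-490892) + 1/(1737498*r(-543)) = sqrt(-1088 - 2111)/(-490892) + 1/(1737498*(-141)) = sqrt(-3199)*(-1/490892) + (1/1737498)*(-1/141) = (I*sqrt(3199))*(-1/490892) - 1/244987218 = -I*sqrt(3199)/490892 - 1/244987218 = -1/244987218 - I*sqrt(3199)/490892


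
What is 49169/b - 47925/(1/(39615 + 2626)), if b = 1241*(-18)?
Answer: -45221045573819/22338 ≈ -2.0244e+9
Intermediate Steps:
b = -22338
49169/b - 47925/(1/(39615 + 2626)) = 49169/(-22338) - 47925/(1/(39615 + 2626)) = 49169*(-1/22338) - 47925/(1/42241) = -49169/22338 - 47925/1/42241 = -49169/22338 - 47925*42241 = -49169/22338 - 2024399925 = -45221045573819/22338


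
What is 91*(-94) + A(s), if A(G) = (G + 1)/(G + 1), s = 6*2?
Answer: -8553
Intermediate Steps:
s = 12
A(G) = 1 (A(G) = (1 + G)/(1 + G) = 1)
91*(-94) + A(s) = 91*(-94) + 1 = -8554 + 1 = -8553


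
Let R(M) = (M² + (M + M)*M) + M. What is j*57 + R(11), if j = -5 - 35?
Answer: -1906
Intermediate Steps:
j = -40
R(M) = M + 3*M² (R(M) = (M² + (2*M)*M) + M = (M² + 2*M²) + M = 3*M² + M = M + 3*M²)
j*57 + R(11) = -40*57 + 11*(1 + 3*11) = -2280 + 11*(1 + 33) = -2280 + 11*34 = -2280 + 374 = -1906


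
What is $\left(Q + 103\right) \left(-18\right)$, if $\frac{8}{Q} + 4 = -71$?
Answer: $- \frac{46302}{25} \approx -1852.1$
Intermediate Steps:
$Q = - \frac{8}{75}$ ($Q = \frac{8}{-4 - 71} = \frac{8}{-75} = 8 \left(- \frac{1}{75}\right) = - \frac{8}{75} \approx -0.10667$)
$\left(Q + 103\right) \left(-18\right) = \left(- \frac{8}{75} + 103\right) \left(-18\right) = \frac{7717}{75} \left(-18\right) = - \frac{46302}{25}$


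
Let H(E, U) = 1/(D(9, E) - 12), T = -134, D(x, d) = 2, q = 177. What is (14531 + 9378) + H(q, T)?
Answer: 239089/10 ≈ 23909.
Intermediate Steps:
H(E, U) = -⅒ (H(E, U) = 1/(2 - 12) = 1/(-10) = -⅒)
(14531 + 9378) + H(q, T) = (14531 + 9378) - ⅒ = 23909 - ⅒ = 239089/10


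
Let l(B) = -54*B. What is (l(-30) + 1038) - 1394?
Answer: 1264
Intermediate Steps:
(l(-30) + 1038) - 1394 = (-54*(-30) + 1038) - 1394 = (1620 + 1038) - 1394 = 2658 - 1394 = 1264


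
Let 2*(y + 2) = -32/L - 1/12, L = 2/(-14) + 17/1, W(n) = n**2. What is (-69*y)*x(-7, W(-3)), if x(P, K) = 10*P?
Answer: -3409175/236 ≈ -14446.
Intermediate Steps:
L = 118/7 (L = 2*(-1/14) + 17*1 = -1/7 + 17 = 118/7 ≈ 16.857)
y = -4235/1416 (y = -2 + (-32/118/7 - 1/12)/2 = -2 + (-32*7/118 - 1*1/12)/2 = -2 + (-112/59 - 1/12)/2 = -2 + (1/2)*(-1403/708) = -2 - 1403/1416 = -4235/1416 ≈ -2.9908)
(-69*y)*x(-7, W(-3)) = (-69*(-4235/1416))*(10*(-7)) = (97405/472)*(-70) = -3409175/236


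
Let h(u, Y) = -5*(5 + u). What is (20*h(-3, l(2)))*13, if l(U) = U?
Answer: -2600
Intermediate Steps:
h(u, Y) = -25 - 5*u
(20*h(-3, l(2)))*13 = (20*(-25 - 5*(-3)))*13 = (20*(-25 + 15))*13 = (20*(-10))*13 = -200*13 = -2600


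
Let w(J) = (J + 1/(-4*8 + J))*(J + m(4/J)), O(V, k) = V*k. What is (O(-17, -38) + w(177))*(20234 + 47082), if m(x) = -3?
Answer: 10583825416/5 ≈ 2.1168e+9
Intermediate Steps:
w(J) = (-3 + J)*(J + 1/(-32 + J)) (w(J) = (J + 1/(-4*8 + J))*(J - 3) = (J + 1/(-32 + J))*(-3 + J) = (-3 + J)*(J + 1/(-32 + J)))
(O(-17, -38) + w(177))*(20234 + 47082) = (-17*(-38) + (-3 + 177³ - 35*177² + 97*177)/(-32 + 177))*(20234 + 47082) = (646 + (-3 + 5545233 - 35*31329 + 17169)/145)*67316 = (646 + (-3 + 5545233 - 1096515 + 17169)/145)*67316 = (646 + (1/145)*4465884)*67316 = (646 + 153996/5)*67316 = (157226/5)*67316 = 10583825416/5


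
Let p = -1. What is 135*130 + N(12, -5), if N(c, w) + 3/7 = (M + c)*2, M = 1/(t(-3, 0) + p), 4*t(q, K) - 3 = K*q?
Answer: 122959/7 ≈ 17566.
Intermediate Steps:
t(q, K) = ¾ + K*q/4 (t(q, K) = ¾ + (K*q)/4 = ¾ + K*q/4)
M = -4 (M = 1/((¾ + (¼)*0*(-3)) - 1) = 1/((¾ + 0) - 1) = 1/(¾ - 1) = 1/(-¼) = -4)
N(c, w) = -59/7 + 2*c (N(c, w) = -3/7 + (-4 + c)*2 = -3/7 + (-8 + 2*c) = -59/7 + 2*c)
135*130 + N(12, -5) = 135*130 + (-59/7 + 2*12) = 17550 + (-59/7 + 24) = 17550 + 109/7 = 122959/7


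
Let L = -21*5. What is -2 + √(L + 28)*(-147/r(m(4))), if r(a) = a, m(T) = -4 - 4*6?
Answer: -2 + 21*I*√77/4 ≈ -2.0 + 46.069*I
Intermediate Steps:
m(T) = -28 (m(T) = -4 - 24 = -28)
L = -105
-2 + √(L + 28)*(-147/r(m(4))) = -2 + √(-105 + 28)*(-147/(-28)) = -2 + √(-77)*(-147*(-1/28)) = -2 + (I*√77)*(21/4) = -2 + 21*I*√77/4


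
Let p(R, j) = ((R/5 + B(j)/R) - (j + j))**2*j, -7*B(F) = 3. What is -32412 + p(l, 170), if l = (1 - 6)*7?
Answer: 245330258836/12005 ≈ 2.0436e+7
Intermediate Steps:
l = -35 (l = -5*7 = -35)
B(F) = -3/7 (B(F) = -1/7*3 = -3/7)
p(R, j) = j*(-2*j - 3/(7*R) + R/5)**2 (p(R, j) = ((R/5 - 3/(7*R)) - (j + j))**2*j = ((R*(1/5) - 3/(7*R)) - 2*j)**2*j = ((R/5 - 3/(7*R)) - 2*j)**2*j = ((-3/(7*R) + R/5) - 2*j)**2*j = (-2*j - 3/(7*R) + R/5)**2*j = j*(-2*j - 3/(7*R) + R/5)**2)
-32412 + p(l, 170) = -32412 + (1/1225)*170*(15 - 7*(-35)**2 + 70*(-35)*170)**2/(-35)**2 = -32412 + (1/1225)*170*(1/1225)*(15 - 7*1225 - 416500)**2 = -32412 + (1/1225)*170*(1/1225)*(15 - 8575 - 416500)**2 = -32412 + (1/1225)*170*(1/1225)*(-425060)**2 = -32412 + (1/1225)*170*(1/1225)*180676003600 = -32412 + 245719364896/12005 = 245330258836/12005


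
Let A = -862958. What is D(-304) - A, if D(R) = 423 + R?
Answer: 863077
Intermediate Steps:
D(-304) - A = (423 - 304) - 1*(-862958) = 119 + 862958 = 863077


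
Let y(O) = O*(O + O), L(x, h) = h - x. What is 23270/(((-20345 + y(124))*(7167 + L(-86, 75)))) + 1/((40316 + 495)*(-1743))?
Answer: 91955665623/301379101465456 ≈ 0.00030512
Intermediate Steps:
y(O) = 2*O² (y(O) = O*(2*O) = 2*O²)
23270/(((-20345 + y(124))*(7167 + L(-86, 75)))) + 1/((40316 + 495)*(-1743)) = 23270/(((-20345 + 2*124²)*(7167 + (75 - 1*(-86))))) + 1/((40316 + 495)*(-1743)) = 23270/(((-20345 + 2*15376)*(7167 + (75 + 86)))) - 1/1743/40811 = 23270/(((-20345 + 30752)*(7167 + 161))) + (1/40811)*(-1/1743) = 23270/((10407*7328)) - 1/71133573 = 23270/76262496 - 1/71133573 = 23270*(1/76262496) - 1/71133573 = 11635/38131248 - 1/71133573 = 91955665623/301379101465456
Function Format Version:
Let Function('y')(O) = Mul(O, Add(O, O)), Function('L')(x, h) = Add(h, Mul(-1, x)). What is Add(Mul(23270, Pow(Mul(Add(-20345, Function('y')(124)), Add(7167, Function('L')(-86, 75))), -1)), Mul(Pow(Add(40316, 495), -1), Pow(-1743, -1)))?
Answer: Rational(91955665623, 301379101465456) ≈ 0.00030512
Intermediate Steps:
Function('y')(O) = Mul(2, Pow(O, 2)) (Function('y')(O) = Mul(O, Mul(2, O)) = Mul(2, Pow(O, 2)))
Add(Mul(23270, Pow(Mul(Add(-20345, Function('y')(124)), Add(7167, Function('L')(-86, 75))), -1)), Mul(Pow(Add(40316, 495), -1), Pow(-1743, -1))) = Add(Mul(23270, Pow(Mul(Add(-20345, Mul(2, Pow(124, 2))), Add(7167, Add(75, Mul(-1, -86)))), -1)), Mul(Pow(Add(40316, 495), -1), Pow(-1743, -1))) = Add(Mul(23270, Pow(Mul(Add(-20345, Mul(2, 15376)), Add(7167, Add(75, 86))), -1)), Mul(Pow(40811, -1), Rational(-1, 1743))) = Add(Mul(23270, Pow(Mul(Add(-20345, 30752), Add(7167, 161)), -1)), Mul(Rational(1, 40811), Rational(-1, 1743))) = Add(Mul(23270, Pow(Mul(10407, 7328), -1)), Rational(-1, 71133573)) = Add(Mul(23270, Pow(76262496, -1)), Rational(-1, 71133573)) = Add(Mul(23270, Rational(1, 76262496)), Rational(-1, 71133573)) = Add(Rational(11635, 38131248), Rational(-1, 71133573)) = Rational(91955665623, 301379101465456)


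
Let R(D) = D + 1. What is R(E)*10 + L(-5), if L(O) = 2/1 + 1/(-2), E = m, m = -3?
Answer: -37/2 ≈ -18.500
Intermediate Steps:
E = -3
L(O) = 3/2 (L(O) = 2*1 + 1*(-1/2) = 2 - 1/2 = 3/2)
R(D) = 1 + D
R(E)*10 + L(-5) = (1 - 3)*10 + 3/2 = -2*10 + 3/2 = -20 + 3/2 = -37/2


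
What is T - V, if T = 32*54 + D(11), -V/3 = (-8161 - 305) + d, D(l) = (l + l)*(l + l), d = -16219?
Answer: -71843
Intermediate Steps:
D(l) = 4*l² (D(l) = (2*l)*(2*l) = 4*l²)
V = 74055 (V = -3*((-8161 - 305) - 16219) = -3*(-8466 - 16219) = -3*(-24685) = 74055)
T = 2212 (T = 32*54 + 4*11² = 1728 + 4*121 = 1728 + 484 = 2212)
T - V = 2212 - 1*74055 = 2212 - 74055 = -71843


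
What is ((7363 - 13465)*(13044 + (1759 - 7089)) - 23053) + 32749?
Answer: -47061132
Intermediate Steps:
((7363 - 13465)*(13044 + (1759 - 7089)) - 23053) + 32749 = (-6102*(13044 - 5330) - 23053) + 32749 = (-6102*7714 - 23053) + 32749 = (-47070828 - 23053) + 32749 = -47093881 + 32749 = -47061132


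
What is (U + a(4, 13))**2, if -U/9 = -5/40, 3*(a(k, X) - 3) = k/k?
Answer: 11449/576 ≈ 19.877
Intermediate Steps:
a(k, X) = 10/3 (a(k, X) = 3 + (k/k)/3 = 3 + (1/3)*1 = 3 + 1/3 = 10/3)
U = 9/8 (U = -(-45)/40 = -9*(-1/8) = 9/8 ≈ 1.1250)
(U + a(4, 13))**2 = (9/8 + 10/3)**2 = (107/24)**2 = 11449/576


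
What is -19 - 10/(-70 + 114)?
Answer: -423/22 ≈ -19.227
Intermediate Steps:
-19 - 10/(-70 + 114) = -19 - 10/44 = -19 - 10*1/44 = -19 - 5/22 = -423/22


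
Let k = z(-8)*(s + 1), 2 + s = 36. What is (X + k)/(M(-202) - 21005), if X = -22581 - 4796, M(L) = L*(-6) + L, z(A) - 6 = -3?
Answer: 27272/19995 ≈ 1.3639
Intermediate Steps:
s = 34 (s = -2 + 36 = 34)
z(A) = 3 (z(A) = 6 - 3 = 3)
M(L) = -5*L (M(L) = -6*L + L = -5*L)
X = -27377
k = 105 (k = 3*(34 + 1) = 3*35 = 105)
(X + k)/(M(-202) - 21005) = (-27377 + 105)/(-5*(-202) - 21005) = -27272/(1010 - 21005) = -27272/(-19995) = -27272*(-1/19995) = 27272/19995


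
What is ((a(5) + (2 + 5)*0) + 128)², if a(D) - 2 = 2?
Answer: 17424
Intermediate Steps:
a(D) = 4 (a(D) = 2 + 2 = 4)
((a(5) + (2 + 5)*0) + 128)² = ((4 + (2 + 5)*0) + 128)² = ((4 + 7*0) + 128)² = ((4 + 0) + 128)² = (4 + 128)² = 132² = 17424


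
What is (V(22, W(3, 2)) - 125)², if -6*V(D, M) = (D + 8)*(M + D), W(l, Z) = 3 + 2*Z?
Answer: 72900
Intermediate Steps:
V(D, M) = -(8 + D)*(D + M)/6 (V(D, M) = -(D + 8)*(M + D)/6 = -(8 + D)*(D + M)/6)
(V(22, W(3, 2)) - 125)² = ((-4/3*22 - 4*(3 + 2*2)/3 - ⅙*22² - ⅙*22*(3 + 2*2)) - 125)² = ((-88/3 - 4*(3 + 4)/3 - ⅙*484 - ⅙*22*(3 + 4)) - 125)² = ((-88/3 - 4/3*7 - 242/3 - ⅙*22*7) - 125)² = ((-88/3 - 28/3 - 242/3 - 77/3) - 125)² = (-145 - 125)² = (-270)² = 72900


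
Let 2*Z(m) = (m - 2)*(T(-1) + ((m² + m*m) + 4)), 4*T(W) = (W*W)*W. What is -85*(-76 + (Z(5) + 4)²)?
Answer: -38544525/64 ≈ -6.0226e+5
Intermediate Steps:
T(W) = W³/4 (T(W) = ((W*W)*W)/4 = (W²*W)/4 = W³/4)
Z(m) = (-2 + m)*(15/4 + 2*m²)/2 (Z(m) = ((m - 2)*((¼)*(-1)³ + ((m² + m*m) + 4)))/2 = ((-2 + m)*((¼)*(-1) + ((m² + m²) + 4)))/2 = ((-2 + m)*(-¼ + (2*m² + 4)))/2 = ((-2 + m)*(-¼ + (4 + 2*m²)))/2 = ((-2 + m)*(15/4 + 2*m²))/2 = (-2 + m)*(15/4 + 2*m²)/2)
-85*(-76 + (Z(5) + 4)²) = -85*(-76 + ((-15/4 + 5³ - 2*5² + (15/8)*5) + 4)²) = -85*(-76 + ((-15/4 + 125 - 2*25 + 75/8) + 4)²) = -85*(-76 + ((-15/4 + 125 - 50 + 75/8) + 4)²) = -85*(-76 + (645/8 + 4)²) = -85*(-76 + (677/8)²) = -85*(-76 + 458329/64) = -85*453465/64 = -38544525/64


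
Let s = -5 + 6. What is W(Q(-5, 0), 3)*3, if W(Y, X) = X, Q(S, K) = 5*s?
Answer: 9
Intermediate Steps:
s = 1
Q(S, K) = 5 (Q(S, K) = 5*1 = 5)
W(Q(-5, 0), 3)*3 = 3*3 = 9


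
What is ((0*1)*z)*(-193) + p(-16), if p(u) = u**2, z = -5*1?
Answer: 256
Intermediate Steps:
z = -5
((0*1)*z)*(-193) + p(-16) = ((0*1)*(-5))*(-193) + (-16)**2 = (0*(-5))*(-193) + 256 = 0*(-193) + 256 = 0 + 256 = 256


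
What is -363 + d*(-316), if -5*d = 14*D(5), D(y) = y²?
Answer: 21757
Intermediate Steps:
d = -70 (d = -14*5²/5 = -14*25/5 = -⅕*350 = -70)
-363 + d*(-316) = -363 - 70*(-316) = -363 + 22120 = 21757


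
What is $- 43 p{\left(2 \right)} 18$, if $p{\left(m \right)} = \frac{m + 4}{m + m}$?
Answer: $-1161$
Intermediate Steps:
$p{\left(m \right)} = \frac{4 + m}{2 m}$
$- 43 p{\left(2 \right)} 18 = - 43 \frac{4 + 2}{2 \cdot 2} \cdot 18 = - 43 \cdot \frac{1}{2} \cdot \frac{1}{2} \cdot 6 \cdot 18 = \left(-43\right) \frac{3}{2} \cdot 18 = \left(- \frac{129}{2}\right) 18 = -1161$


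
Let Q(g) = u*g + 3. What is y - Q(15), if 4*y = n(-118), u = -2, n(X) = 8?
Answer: 29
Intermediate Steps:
y = 2 (y = (¼)*8 = 2)
Q(g) = 3 - 2*g (Q(g) = -2*g + 3 = 3 - 2*g)
y - Q(15) = 2 - (3 - 2*15) = 2 - (3 - 30) = 2 - 1*(-27) = 2 + 27 = 29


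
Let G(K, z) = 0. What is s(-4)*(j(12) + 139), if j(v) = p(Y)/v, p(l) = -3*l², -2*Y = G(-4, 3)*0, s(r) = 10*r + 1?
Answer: -5421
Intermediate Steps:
s(r) = 1 + 10*r
Y = 0 (Y = -0*0 = -½*0 = 0)
j(v) = 0 (j(v) = (-3*0²)/v = (-3*0)/v = 0/v = 0)
s(-4)*(j(12) + 139) = (1 + 10*(-4))*(0 + 139) = (1 - 40)*139 = -39*139 = -5421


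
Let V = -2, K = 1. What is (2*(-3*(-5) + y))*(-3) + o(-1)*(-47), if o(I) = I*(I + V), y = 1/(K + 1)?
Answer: -234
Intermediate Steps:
y = ½ (y = 1/(1 + 1) = 1/2 = ½ ≈ 0.50000)
o(I) = I*(-2 + I) (o(I) = I*(I - 2) = I*(-2 + I))
(2*(-3*(-5) + y))*(-3) + o(-1)*(-47) = (2*(-3*(-5) + ½))*(-3) - (-2 - 1)*(-47) = (2*(15 + ½))*(-3) - 1*(-3)*(-47) = (2*(31/2))*(-3) + 3*(-47) = 31*(-3) - 141 = -93 - 141 = -234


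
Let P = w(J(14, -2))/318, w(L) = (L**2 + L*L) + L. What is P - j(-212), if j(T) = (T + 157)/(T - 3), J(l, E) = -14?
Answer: 2126/2279 ≈ 0.93287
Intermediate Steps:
w(L) = L + 2*L**2 (w(L) = (L**2 + L**2) + L = 2*L**2 + L = L + 2*L**2)
j(T) = (157 + T)/(-3 + T)
P = 63/53 (P = -14*(1 + 2*(-14))/318 = -14*(1 - 28)*(1/318) = -14*(-27)*(1/318) = 378*(1/318) = 63/53 ≈ 1.1887)
P - j(-212) = 63/53 - (157 - 212)/(-3 - 212) = 63/53 - (-55)/(-215) = 63/53 - (-1)*(-55)/215 = 63/53 - 1*11/43 = 63/53 - 11/43 = 2126/2279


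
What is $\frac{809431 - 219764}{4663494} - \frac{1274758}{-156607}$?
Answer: $\frac{548833842211}{66394164078} \approx 8.2663$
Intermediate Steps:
$\frac{809431 - 219764}{4663494} - \frac{1274758}{-156607} = \left(809431 - 219764\right) \frac{1}{4663494} - - \frac{1274758}{156607} = 589667 \cdot \frac{1}{4663494} + \frac{1274758}{156607} = \frac{589667}{4663494} + \frac{1274758}{156607} = \frac{548833842211}{66394164078}$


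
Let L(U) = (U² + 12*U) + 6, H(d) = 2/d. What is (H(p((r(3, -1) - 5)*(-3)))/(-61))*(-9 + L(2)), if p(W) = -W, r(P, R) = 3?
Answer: 25/183 ≈ 0.13661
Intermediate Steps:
L(U) = 6 + U² + 12*U
(H(p((r(3, -1) - 5)*(-3)))/(-61))*(-9 + L(2)) = ((2/((-(3 - 5)*(-3))))/(-61))*(-9 + (6 + 2² + 12*2)) = ((2/((-(-2)*(-3))))*(-1/61))*(-9 + (6 + 4 + 24)) = ((2/((-1*6)))*(-1/61))*(-9 + 34) = ((2/(-6))*(-1/61))*25 = ((2*(-⅙))*(-1/61))*25 = -⅓*(-1/61)*25 = (1/183)*25 = 25/183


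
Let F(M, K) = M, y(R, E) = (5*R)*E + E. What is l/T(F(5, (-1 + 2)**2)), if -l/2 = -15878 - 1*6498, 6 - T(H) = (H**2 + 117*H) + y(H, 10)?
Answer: -2797/54 ≈ -51.796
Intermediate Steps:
y(R, E) = E + 5*E*R (y(R, E) = 5*E*R + E = E + 5*E*R)
T(H) = -4 - H**2 - 167*H (T(H) = 6 - ((H**2 + 117*H) + 10*(1 + 5*H)) = 6 - ((H**2 + 117*H) + (10 + 50*H)) = 6 - (10 + H**2 + 167*H) = 6 + (-10 - H**2 - 167*H) = -4 - H**2 - 167*H)
l = 44752 (l = -2*(-15878 - 1*6498) = -2*(-15878 - 6498) = -2*(-22376) = 44752)
l/T(F(5, (-1 + 2)**2)) = 44752/(-4 - 1*5**2 - 167*5) = 44752/(-4 - 1*25 - 835) = 44752/(-4 - 25 - 835) = 44752/(-864) = 44752*(-1/864) = -2797/54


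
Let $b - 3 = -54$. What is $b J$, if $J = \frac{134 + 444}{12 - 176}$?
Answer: $\frac{14739}{82} \approx 179.74$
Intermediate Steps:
$b = -51$ ($b = 3 - 54 = -51$)
$J = - \frac{289}{82}$ ($J = \frac{578}{-164} = 578 \left(- \frac{1}{164}\right) = - \frac{289}{82} \approx -3.5244$)
$b J = \left(-51\right) \left(- \frac{289}{82}\right) = \frac{14739}{82}$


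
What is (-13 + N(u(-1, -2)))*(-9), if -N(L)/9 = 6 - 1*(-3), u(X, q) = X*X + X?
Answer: 846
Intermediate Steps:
u(X, q) = X + X**2 (u(X, q) = X**2 + X = X + X**2)
N(L) = -81 (N(L) = -9*(6 - 1*(-3)) = -9*(6 + 3) = -9*9 = -81)
(-13 + N(u(-1, -2)))*(-9) = (-13 - 81)*(-9) = -94*(-9) = 846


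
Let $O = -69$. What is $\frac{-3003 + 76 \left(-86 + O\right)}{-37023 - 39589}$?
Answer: $\frac{14783}{76612} \approx 0.19296$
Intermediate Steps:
$\frac{-3003 + 76 \left(-86 + O\right)}{-37023 - 39589} = \frac{-3003 + 76 \left(-86 - 69\right)}{-37023 - 39589} = \frac{-3003 + 76 \left(-155\right)}{-76612} = \left(-3003 - 11780\right) \left(- \frac{1}{76612}\right) = \left(-14783\right) \left(- \frac{1}{76612}\right) = \frac{14783}{76612}$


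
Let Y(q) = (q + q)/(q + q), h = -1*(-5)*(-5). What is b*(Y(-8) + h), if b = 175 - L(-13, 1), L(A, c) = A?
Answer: -4512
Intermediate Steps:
h = -25 (h = 5*(-5) = -25)
b = 188 (b = 175 - 1*(-13) = 175 + 13 = 188)
Y(q) = 1 (Y(q) = (2*q)/((2*q)) = (2*q)*(1/(2*q)) = 1)
b*(Y(-8) + h) = 188*(1 - 25) = 188*(-24) = -4512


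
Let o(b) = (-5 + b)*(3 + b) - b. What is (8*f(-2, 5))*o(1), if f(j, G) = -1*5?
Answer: 680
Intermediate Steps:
o(b) = -b + (-5 + b)*(3 + b)
f(j, G) = -5
(8*f(-2, 5))*o(1) = (8*(-5))*(-15 + 1² - 3*1) = -40*(-15 + 1 - 3) = -40*(-17) = 680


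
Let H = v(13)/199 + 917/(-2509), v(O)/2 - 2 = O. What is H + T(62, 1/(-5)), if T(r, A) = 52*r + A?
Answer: 8047535564/2496455 ≈ 3223.6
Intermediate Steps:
v(O) = 4 + 2*O
T(r, A) = A + 52*r
H = -107213/499291 (H = (4 + 2*13)/199 + 917/(-2509) = (4 + 26)*(1/199) + 917*(-1/2509) = 30*(1/199) - 917/2509 = 30/199 - 917/2509 = -107213/499291 ≈ -0.21473)
H + T(62, 1/(-5)) = -107213/499291 + (1/(-5) + 52*62) = -107213/499291 + (-⅕ + 3224) = -107213/499291 + 16119/5 = 8047535564/2496455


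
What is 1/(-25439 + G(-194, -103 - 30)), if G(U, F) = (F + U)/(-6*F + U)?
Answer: -604/15365483 ≈ -3.9309e-5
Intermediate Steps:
G(U, F) = (F + U)/(U - 6*F)
1/(-25439 + G(-194, -103 - 30)) = 1/(-25439 + (-(-103 - 30) - 1*(-194))/(-1*(-194) + 6*(-103 - 30))) = 1/(-25439 + (-1*(-133) + 194)/(194 + 6*(-133))) = 1/(-25439 + (133 + 194)/(194 - 798)) = 1/(-25439 + 327/(-604)) = 1/(-25439 - 1/604*327) = 1/(-25439 - 327/604) = 1/(-15365483/604) = -604/15365483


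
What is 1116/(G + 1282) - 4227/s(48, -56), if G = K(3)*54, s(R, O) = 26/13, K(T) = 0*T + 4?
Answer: -3164907/1498 ≈ -2112.8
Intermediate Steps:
K(T) = 4 (K(T) = 0 + 4 = 4)
s(R, O) = 2 (s(R, O) = 26*(1/13) = 2)
G = 216 (G = 4*54 = 216)
1116/(G + 1282) - 4227/s(48, -56) = 1116/(216 + 1282) - 4227/2 = 1116/1498 - 4227*1/2 = 1116*(1/1498) - 4227/2 = 558/749 - 4227/2 = -3164907/1498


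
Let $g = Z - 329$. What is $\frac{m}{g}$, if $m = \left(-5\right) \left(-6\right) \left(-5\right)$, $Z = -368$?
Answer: $\frac{150}{697} \approx 0.21521$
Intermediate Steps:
$m = -150$ ($m = 30 \left(-5\right) = -150$)
$g = -697$ ($g = -368 - 329 = -697$)
$\frac{m}{g} = - \frac{150}{-697} = \left(-150\right) \left(- \frac{1}{697}\right) = \frac{150}{697}$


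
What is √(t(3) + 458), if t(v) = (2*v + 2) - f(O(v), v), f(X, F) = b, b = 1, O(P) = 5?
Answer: √465 ≈ 21.564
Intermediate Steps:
f(X, F) = 1
t(v) = 1 + 2*v (t(v) = (2*v + 2) - 1*1 = (2 + 2*v) - 1 = 1 + 2*v)
√(t(3) + 458) = √((1 + 2*3) + 458) = √((1 + 6) + 458) = √(7 + 458) = √465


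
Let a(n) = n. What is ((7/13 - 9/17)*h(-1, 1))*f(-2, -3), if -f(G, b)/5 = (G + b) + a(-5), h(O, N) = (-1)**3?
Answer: -100/221 ≈ -0.45249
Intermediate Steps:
h(O, N) = -1
f(G, b) = 25 - 5*G - 5*b (f(G, b) = -5*((G + b) - 5) = -5*(-5 + G + b) = 25 - 5*G - 5*b)
((7/13 - 9/17)*h(-1, 1))*f(-2, -3) = ((7/13 - 9/17)*(-1))*(25 - 5*(-2) - 5*(-3)) = ((7*(1/13) - 9*1/17)*(-1))*(25 + 10 + 15) = ((7/13 - 9/17)*(-1))*50 = ((2/221)*(-1))*50 = -2/221*50 = -100/221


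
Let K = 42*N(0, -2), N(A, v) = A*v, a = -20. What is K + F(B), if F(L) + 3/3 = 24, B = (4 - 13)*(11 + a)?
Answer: 23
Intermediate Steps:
B = 81 (B = (4 - 13)*(11 - 20) = -9*(-9) = 81)
F(L) = 23 (F(L) = -1 + 24 = 23)
K = 0 (K = 42*(0*(-2)) = 42*0 = 0)
K + F(B) = 0 + 23 = 23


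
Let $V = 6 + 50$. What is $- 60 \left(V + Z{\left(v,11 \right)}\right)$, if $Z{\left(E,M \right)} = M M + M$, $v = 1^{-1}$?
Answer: $-11280$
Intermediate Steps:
$v = 1$
$Z{\left(E,M \right)} = M + M^{2}$ ($Z{\left(E,M \right)} = M^{2} + M = M + M^{2}$)
$V = 56$
$- 60 \left(V + Z{\left(v,11 \right)}\right) = - 60 \left(56 + 11 \left(1 + 11\right)\right) = - 60 \left(56 + 11 \cdot 12\right) = - 60 \left(56 + 132\right) = \left(-60\right) 188 = -11280$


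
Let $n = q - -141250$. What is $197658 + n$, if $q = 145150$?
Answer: $484058$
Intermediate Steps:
$n = 286400$ ($n = 145150 - -141250 = 145150 + 141250 = 286400$)
$197658 + n = 197658 + 286400 = 484058$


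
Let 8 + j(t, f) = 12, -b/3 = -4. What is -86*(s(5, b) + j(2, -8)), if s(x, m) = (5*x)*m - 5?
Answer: -25714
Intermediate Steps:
b = 12 (b = -3*(-4) = 12)
j(t, f) = 4 (j(t, f) = -8 + 12 = 4)
s(x, m) = -5 + 5*m*x (s(x, m) = 5*m*x - 5 = -5 + 5*m*x)
-86*(s(5, b) + j(2, -8)) = -86*((-5 + 5*12*5) + 4) = -86*((-5 + 300) + 4) = -86*(295 + 4) = -86*299 = -25714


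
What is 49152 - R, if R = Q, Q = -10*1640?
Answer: 65552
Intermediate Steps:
Q = -16400
R = -16400
49152 - R = 49152 - 1*(-16400) = 49152 + 16400 = 65552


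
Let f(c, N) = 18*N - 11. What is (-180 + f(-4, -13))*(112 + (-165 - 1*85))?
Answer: 58650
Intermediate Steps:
f(c, N) = -11 + 18*N
(-180 + f(-4, -13))*(112 + (-165 - 1*85)) = (-180 + (-11 + 18*(-13)))*(112 + (-165 - 1*85)) = (-180 + (-11 - 234))*(112 + (-165 - 85)) = (-180 - 245)*(112 - 250) = -425*(-138) = 58650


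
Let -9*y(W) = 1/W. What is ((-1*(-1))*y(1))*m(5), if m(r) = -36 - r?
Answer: 41/9 ≈ 4.5556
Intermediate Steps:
y(W) = -1/(9*W)
((-1*(-1))*y(1))*m(5) = ((-1*(-1))*(-⅑/1))*(-36 - 1*5) = (1*(-⅑*1))*(-36 - 5) = (1*(-⅑))*(-41) = -⅑*(-41) = 41/9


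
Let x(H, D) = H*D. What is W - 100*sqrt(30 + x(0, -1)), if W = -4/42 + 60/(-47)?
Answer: -1354/987 - 100*sqrt(30) ≈ -549.09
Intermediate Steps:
W = -1354/987 (W = -4*1/42 + 60*(-1/47) = -2/21 - 60/47 = -1354/987 ≈ -1.3718)
x(H, D) = D*H
W - 100*sqrt(30 + x(0, -1)) = -1354/987 - 100*sqrt(30 - 1*0) = -1354/987 - 100*sqrt(30 + 0) = -1354/987 - 100*sqrt(30)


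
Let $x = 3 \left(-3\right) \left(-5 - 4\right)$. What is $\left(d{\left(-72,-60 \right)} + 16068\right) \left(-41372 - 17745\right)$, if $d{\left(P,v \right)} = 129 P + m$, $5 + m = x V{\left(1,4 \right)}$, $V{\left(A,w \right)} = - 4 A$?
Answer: $-381363767$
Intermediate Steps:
$x = 81$ ($x = \left(-9\right) \left(-9\right) = 81$)
$m = -329$ ($m = -5 + 81 \left(\left(-4\right) 1\right) = -5 + 81 \left(-4\right) = -5 - 324 = -329$)
$d{\left(P,v \right)} = -329 + 129 P$ ($d{\left(P,v \right)} = 129 P - 329 = -329 + 129 P$)
$\left(d{\left(-72,-60 \right)} + 16068\right) \left(-41372 - 17745\right) = \left(\left(-329 + 129 \left(-72\right)\right) + 16068\right) \left(-41372 - 17745\right) = \left(\left(-329 - 9288\right) + 16068\right) \left(-59117\right) = \left(-9617 + 16068\right) \left(-59117\right) = 6451 \left(-59117\right) = -381363767$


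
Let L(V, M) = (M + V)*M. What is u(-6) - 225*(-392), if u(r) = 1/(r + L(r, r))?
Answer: 5821201/66 ≈ 88200.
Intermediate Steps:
L(V, M) = M*(M + V)
u(r) = 1/(r + 2*r**2) (u(r) = 1/(r + r*(r + r)) = 1/(r + r*(2*r)) = 1/(r + 2*r**2))
u(-6) - 225*(-392) = 1/((-6)*(1 + 2*(-6))) - 225*(-392) = -1/(6*(1 - 12)) + 88200 = -1/6/(-11) + 88200 = -1/6*(-1/11) + 88200 = 1/66 + 88200 = 5821201/66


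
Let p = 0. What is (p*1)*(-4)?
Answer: 0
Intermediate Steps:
(p*1)*(-4) = (0*1)*(-4) = 0*(-4) = 0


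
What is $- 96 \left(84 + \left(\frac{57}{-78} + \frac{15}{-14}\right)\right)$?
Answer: $- \frac{718080}{91} \approx -7891.0$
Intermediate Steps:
$- 96 \left(84 + \left(\frac{57}{-78} + \frac{15}{-14}\right)\right) = - 96 \left(84 + \left(57 \left(- \frac{1}{78}\right) + 15 \left(- \frac{1}{14}\right)\right)\right) = - 96 \left(84 - \frac{164}{91}\right) = \left(-96\right) \frac{7480}{91} = - \frac{718080}{91}$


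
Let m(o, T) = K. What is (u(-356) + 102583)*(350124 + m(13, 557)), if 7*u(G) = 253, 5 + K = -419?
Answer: 251201399800/7 ≈ 3.5886e+10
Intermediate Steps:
K = -424 (K = -5 - 419 = -424)
m(o, T) = -424
u(G) = 253/7 (u(G) = (⅐)*253 = 253/7)
(u(-356) + 102583)*(350124 + m(13, 557)) = (253/7 + 102583)*(350124 - 424) = (718334/7)*349700 = 251201399800/7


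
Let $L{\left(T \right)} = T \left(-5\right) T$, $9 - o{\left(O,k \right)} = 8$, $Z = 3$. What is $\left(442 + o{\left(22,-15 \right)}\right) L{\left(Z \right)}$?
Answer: $-19935$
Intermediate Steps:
$o{\left(O,k \right)} = 1$ ($o{\left(O,k \right)} = 9 - 8 = 1$)
$L{\left(T \right)} = - 5 T^{2}$ ($L{\left(T \right)} = - 5 T T = - 5 T^{2}$)
$\left(442 + o{\left(22,-15 \right)}\right) L{\left(Z \right)} = \left(442 + 1\right) \left(- 5 \cdot 3^{2}\right) = 443 \left(\left(-5\right) 9\right) = 443 \left(-45\right) = -19935$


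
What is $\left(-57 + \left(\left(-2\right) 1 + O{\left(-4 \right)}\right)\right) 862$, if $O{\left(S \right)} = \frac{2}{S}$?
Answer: $-51289$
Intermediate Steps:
$\left(-57 + \left(\left(-2\right) 1 + O{\left(-4 \right)}\right)\right) 862 = \left(-57 + \left(\left(-2\right) 1 + \frac{2}{-4}\right)\right) 862 = \left(-57 + \left(-2 + 2 \left(- \frac{1}{4}\right)\right)\right) 862 = \left(-57 - \frac{5}{2}\right) 862 = \left(- \frac{119}{2}\right) 862 = -51289$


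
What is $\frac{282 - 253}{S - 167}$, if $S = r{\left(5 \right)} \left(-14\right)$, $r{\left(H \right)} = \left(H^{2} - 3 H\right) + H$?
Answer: $- \frac{1}{13} \approx -0.076923$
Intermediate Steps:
$r{\left(H \right)} = H^{2} - 2 H$
$S = -210$ ($S = 5 \left(-2 + 5\right) \left(-14\right) = 5 \cdot 3 \left(-14\right) = 15 \left(-14\right) = -210$)
$\frac{282 - 253}{S - 167} = \frac{282 - 253}{-210 - 167} = \frac{29}{-210 - 167} = \frac{29}{-377} = 29 \left(- \frac{1}{377}\right) = - \frac{1}{13}$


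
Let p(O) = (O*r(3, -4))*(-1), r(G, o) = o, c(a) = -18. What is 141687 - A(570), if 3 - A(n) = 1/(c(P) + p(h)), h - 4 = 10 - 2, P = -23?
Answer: 4250521/30 ≈ 1.4168e+5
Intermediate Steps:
h = 12 (h = 4 + (10 - 2) = 4 + 8 = 12)
p(O) = 4*O (p(O) = (O*(-4))*(-1) = -4*O*(-1) = 4*O)
A(n) = 89/30 (A(n) = 3 - 1/(-18 + 4*12) = 3 - 1/(-18 + 48) = 3 - 1/30 = 89/30)
141687 - A(570) = 141687 - 1*89/30 = 141687 - 89/30 = 4250521/30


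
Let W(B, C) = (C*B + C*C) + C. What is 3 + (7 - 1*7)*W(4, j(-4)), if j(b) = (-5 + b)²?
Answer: 3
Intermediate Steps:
W(B, C) = C + C² + B*C (W(B, C) = (B*C + C²) + C = (C² + B*C) + C = C + C² + B*C)
3 + (7 - 1*7)*W(4, j(-4)) = 3 + (7 - 1*7)*((-5 - 4)²*(1 + 4 + (-5 - 4)²)) = 3 + (7 - 7)*((-9)²*(1 + 4 + (-9)²)) = 3 + 0*(81*(1 + 4 + 81)) = 3 + 0*(81*86) = 3 + 0*6966 = 3 + 0 = 3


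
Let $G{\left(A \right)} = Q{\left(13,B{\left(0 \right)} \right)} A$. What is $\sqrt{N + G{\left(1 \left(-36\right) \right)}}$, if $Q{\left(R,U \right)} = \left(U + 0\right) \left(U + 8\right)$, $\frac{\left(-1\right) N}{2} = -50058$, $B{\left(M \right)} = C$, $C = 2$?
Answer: $6 \sqrt{2761} \approx 315.27$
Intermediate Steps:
$B{\left(M \right)} = 2$
$N = 100116$ ($N = \left(-2\right) \left(-50058\right) = 100116$)
$Q{\left(R,U \right)} = U \left(8 + U\right)$
$G{\left(A \right)} = 20 A$ ($G{\left(A \right)} = 2 \left(8 + 2\right) A = 2 \cdot 10 A = 20 A$)
$\sqrt{N + G{\left(1 \left(-36\right) \right)}} = \sqrt{100116 + 20 \cdot 1 \left(-36\right)} = \sqrt{100116 + 20 \left(-36\right)} = \sqrt{100116 - 720} = \sqrt{99396} = 6 \sqrt{2761}$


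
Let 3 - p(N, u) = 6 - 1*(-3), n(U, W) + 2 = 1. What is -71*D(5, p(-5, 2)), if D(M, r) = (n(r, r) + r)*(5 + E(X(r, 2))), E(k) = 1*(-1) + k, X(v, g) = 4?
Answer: 3976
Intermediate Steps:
n(U, W) = -1 (n(U, W) = -2 + 1 = -1)
p(N, u) = -6 (p(N, u) = 3 - (6 - 1*(-3)) = 3 - (6 + 3) = 3 - 1*9 = 3 - 9 = -6)
E(k) = -1 + k
D(M, r) = -8 + 8*r (D(M, r) = (-1 + r)*(5 + (-1 + 4)) = (-1 + r)*(5 + 3) = (-1 + r)*8 = -8 + 8*r)
-71*D(5, p(-5, 2)) = -71*(-8 + 8*(-6)) = -71*(-8 - 48) = -71*(-56) = 3976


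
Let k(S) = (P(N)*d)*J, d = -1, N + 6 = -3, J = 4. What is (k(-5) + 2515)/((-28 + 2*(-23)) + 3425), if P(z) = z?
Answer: 2551/3351 ≈ 0.76126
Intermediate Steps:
N = -9 (N = -6 - 3 = -9)
k(S) = 36 (k(S) = -9*(-1)*4 = 9*4 = 36)
(k(-5) + 2515)/((-28 + 2*(-23)) + 3425) = (36 + 2515)/((-28 + 2*(-23)) + 3425) = 2551/((-28 - 46) + 3425) = 2551/(-74 + 3425) = 2551/3351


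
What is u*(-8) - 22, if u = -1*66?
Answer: 506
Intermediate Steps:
u = -66
u*(-8) - 22 = -66*(-8) - 22 = 528 - 22 = 506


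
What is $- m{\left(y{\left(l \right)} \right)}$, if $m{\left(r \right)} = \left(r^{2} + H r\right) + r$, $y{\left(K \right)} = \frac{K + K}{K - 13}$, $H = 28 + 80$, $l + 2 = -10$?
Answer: $- \frac{65976}{625} \approx -105.56$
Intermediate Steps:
$l = -12$ ($l = -2 - 10 = -12$)
$H = 108$
$y{\left(K \right)} = \frac{2 K}{-13 + K}$
$m{\left(r \right)} = r^{2} + 109 r$ ($m{\left(r \right)} = \left(r^{2} + 108 r\right) + r = r^{2} + 109 r$)
$- m{\left(y{\left(l \right)} \right)} = - 2 \left(-12\right) \frac{1}{-13 - 12} \left(109 + 2 \left(-12\right) \frac{1}{-13 - 12}\right) = - 2 \left(-12\right) \frac{1}{-25} \left(109 + 2 \left(-12\right) \frac{1}{-25}\right) = - 2 \left(-12\right) \left(- \frac{1}{25}\right) \left(109 + 2 \left(-12\right) \left(- \frac{1}{25}\right)\right) = - \frac{24 \left(109 + \frac{24}{25}\right)}{25} = - \frac{24 \cdot 2749}{25 \cdot 25} = \left(-1\right) \frac{65976}{625} = - \frac{65976}{625}$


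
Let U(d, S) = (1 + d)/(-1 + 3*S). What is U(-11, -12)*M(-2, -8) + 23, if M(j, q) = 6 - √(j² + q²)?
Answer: 911/37 - 20*√17/37 ≈ 22.393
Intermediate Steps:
U(d, S) = (1 + d)/(-1 + 3*S)
U(-11, -12)*M(-2, -8) + 23 = ((1 - 11)/(-1 + 3*(-12)))*(6 - √((-2)² + (-8)²)) + 23 = (-10/(-1 - 36))*(6 - √(4 + 64)) + 23 = (-10/(-37))*(6 - √68) + 23 = (-1/37*(-10))*(6 - 2*√17) + 23 = 10*(6 - 2*√17)/37 + 23 = (60/37 - 20*√17/37) + 23 = 911/37 - 20*√17/37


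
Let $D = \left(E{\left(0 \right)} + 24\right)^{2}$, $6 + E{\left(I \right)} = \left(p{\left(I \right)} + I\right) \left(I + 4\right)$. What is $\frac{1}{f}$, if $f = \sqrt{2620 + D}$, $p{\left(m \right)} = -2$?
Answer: $\frac{\sqrt{170}}{680} \approx 0.019174$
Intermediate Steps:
$E{\left(I \right)} = -6 + \left(-2 + I\right) \left(4 + I\right)$ ($E{\left(I \right)} = -6 + \left(-2 + I\right) \left(I + 4\right) = -6 + \left(-2 + I\right) \left(4 + I\right)$)
$D = 100$ ($D = \left(\left(-14 + 0^{2} + 2 \cdot 0\right) + 24\right)^{2} = \left(\left(-14 + 0 + 0\right) + 24\right)^{2} = \left(-14 + 24\right)^{2} = 10^{2} = 100$)
$f = 4 \sqrt{170}$ ($f = \sqrt{2620 + 100} = \sqrt{2720} = 4 \sqrt{170} \approx 52.154$)
$\frac{1}{f} = \frac{1}{4 \sqrt{170}} = \frac{\sqrt{170}}{680}$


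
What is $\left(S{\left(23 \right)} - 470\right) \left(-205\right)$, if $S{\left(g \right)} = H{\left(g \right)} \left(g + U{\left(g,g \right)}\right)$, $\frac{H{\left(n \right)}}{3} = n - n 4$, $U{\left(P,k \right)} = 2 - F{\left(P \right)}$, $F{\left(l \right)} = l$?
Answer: $181220$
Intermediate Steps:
$U{\left(P,k \right)} = 2 - P$
$H{\left(n \right)} = - 9 n$ ($H{\left(n \right)} = 3 \left(n - n 4\right) = 3 \left(n - 4 n\right) = 3 \left(- 3 n\right) = - 9 n$)
$S{\left(g \right)} = - 18 g$ ($S{\left(g \right)} = - 9 g \left(g - \left(-2 + g\right)\right) = - 9 g 2 = - 18 g$)
$\left(S{\left(23 \right)} - 470\right) \left(-205\right) = \left(\left(-18\right) 23 - 470\right) \left(-205\right) = \left(-414 - 470\right) \left(-205\right) = \left(-884\right) \left(-205\right) = 181220$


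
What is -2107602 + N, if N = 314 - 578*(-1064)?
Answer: -1492296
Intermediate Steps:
N = 615306 (N = 314 + 614992 = 615306)
-2107602 + N = -2107602 + 615306 = -1492296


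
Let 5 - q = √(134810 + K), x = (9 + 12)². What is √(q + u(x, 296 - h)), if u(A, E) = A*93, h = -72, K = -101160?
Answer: √(41018 - 5*√1346) ≈ 202.08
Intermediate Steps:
x = 441 (x = 21² = 441)
u(A, E) = 93*A
q = 5 - 5*√1346 (q = 5 - √(134810 - 101160) = 5 - √33650 = 5 - 5*√1346 ≈ -178.44)
√(q + u(x, 296 - h)) = √((5 - 5*√1346) + 93*441) = √((5 - 5*√1346) + 41013) = √(41018 - 5*√1346)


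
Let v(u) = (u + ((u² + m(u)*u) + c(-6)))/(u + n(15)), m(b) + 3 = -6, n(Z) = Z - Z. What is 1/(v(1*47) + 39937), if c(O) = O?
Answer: 47/1878866 ≈ 2.5015e-5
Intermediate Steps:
n(Z) = 0
m(b) = -9 (m(b) = -3 - 6 = -9)
v(u) = (-6 + u² - 8*u)/u (v(u) = (u + ((u² - 9*u) - 6))/(u + 0) = (u + (-6 + u² - 9*u))/u = (-6 + u² - 8*u)/u)
1/(v(1*47) + 39937) = 1/((-8 + 1*47 - 6/(1*47)) + 39937) = 1/((-8 + 47 - 6/47) + 39937) = 1/(1827/47 + 39937) = 1/(1878866/47) = 47/1878866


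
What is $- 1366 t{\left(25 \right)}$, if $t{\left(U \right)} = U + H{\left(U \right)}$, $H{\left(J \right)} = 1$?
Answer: $-35516$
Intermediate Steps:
$t{\left(U \right)} = 1 + U$ ($t{\left(U \right)} = U + 1 = 1 + U$)
$- 1366 t{\left(25 \right)} = - 1366 \left(1 + 25\right) = \left(-1366\right) 26 = -35516$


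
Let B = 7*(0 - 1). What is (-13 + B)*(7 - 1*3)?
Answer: -80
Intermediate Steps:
B = -7 (B = 7*(-1) = -7)
(-13 + B)*(7 - 1*3) = (-13 - 7)*(7 - 1*3) = -20*(7 - 3) = -20*4 = -80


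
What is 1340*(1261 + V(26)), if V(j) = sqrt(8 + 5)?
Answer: 1689740 + 1340*sqrt(13) ≈ 1.6946e+6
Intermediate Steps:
V(j) = sqrt(13)
1340*(1261 + V(26)) = 1340*(1261 + sqrt(13)) = 1689740 + 1340*sqrt(13)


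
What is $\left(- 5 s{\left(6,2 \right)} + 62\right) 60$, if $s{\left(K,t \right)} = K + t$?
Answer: $1320$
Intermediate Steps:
$\left(- 5 s{\left(6,2 \right)} + 62\right) 60 = \left(- 5 \left(6 + 2\right) + 62\right) 60 = \left(\left(-5\right) 8 + 62\right) 60 = \left(-40 + 62\right) 60 = 22 \cdot 60 = 1320$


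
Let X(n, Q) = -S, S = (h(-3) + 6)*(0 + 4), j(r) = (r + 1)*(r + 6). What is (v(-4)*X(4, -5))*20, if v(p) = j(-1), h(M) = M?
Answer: 0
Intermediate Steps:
j(r) = (1 + r)*(6 + r)
v(p) = 0 (v(p) = 6 + (-1)² + 7*(-1) = 6 + 1 - 7 = 0)
S = 12 (S = (-3 + 6)*(0 + 4) = 3*4 = 12)
X(n, Q) = -12 (X(n, Q) = -1*12 = -12)
(v(-4)*X(4, -5))*20 = (0*(-12))*20 = 0*20 = 0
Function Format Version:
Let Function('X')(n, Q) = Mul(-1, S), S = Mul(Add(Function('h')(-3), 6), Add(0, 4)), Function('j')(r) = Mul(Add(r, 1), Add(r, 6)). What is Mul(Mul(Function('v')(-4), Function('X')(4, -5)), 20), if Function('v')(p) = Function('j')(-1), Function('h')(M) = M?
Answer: 0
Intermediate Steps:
Function('j')(r) = Mul(Add(1, r), Add(6, r))
Function('v')(p) = 0 (Function('v')(p) = Add(6, Pow(-1, 2), Mul(7, -1)) = Add(6, 1, -7) = 0)
S = 12 (S = Mul(Add(-3, 6), Add(0, 4)) = Mul(3, 4) = 12)
Function('X')(n, Q) = -12 (Function('X')(n, Q) = Mul(-1, 12) = -12)
Mul(Mul(Function('v')(-4), Function('X')(4, -5)), 20) = Mul(Mul(0, -12), 20) = Mul(0, 20) = 0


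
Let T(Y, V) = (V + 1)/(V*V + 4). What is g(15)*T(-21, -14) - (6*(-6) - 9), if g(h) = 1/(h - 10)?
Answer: 44987/1000 ≈ 44.987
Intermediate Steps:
T(Y, V) = (1 + V)/(4 + V**2) (T(Y, V) = (1 + V)/(V**2 + 4) = (1 + V)/(4 + V**2))
g(h) = 1/(-10 + h)
g(15)*T(-21, -14) - (6*(-6) - 9) = ((1 - 14)/(4 + (-14)**2))/(-10 + 15) - (6*(-6) - 9) = (-13/(4 + 196))/5 - (-36 - 9) = (-13/200)/5 - 1*(-45) = ((1/200)*(-13))/5 + 45 = (1/5)*(-13/200) + 45 = -13/1000 + 45 = 44987/1000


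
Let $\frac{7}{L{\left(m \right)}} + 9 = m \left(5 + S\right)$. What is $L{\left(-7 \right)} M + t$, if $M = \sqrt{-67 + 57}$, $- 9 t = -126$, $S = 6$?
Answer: $14 - \frac{7 i \sqrt{10}}{86} \approx 14.0 - 0.25739 i$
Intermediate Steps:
$t = 14$ ($t = \left(- \frac{1}{9}\right) \left(-126\right) = 14$)
$L{\left(m \right)} = \frac{7}{-9 + 11 m}$ ($L{\left(m \right)} = \frac{7}{-9 + m \left(5 + 6\right)} = \frac{7}{-9 + m 11} = \frac{7}{-9 + 11 m}$)
$M = i \sqrt{10}$ ($M = \sqrt{-10} = i \sqrt{10} \approx 3.1623 i$)
$L{\left(-7 \right)} M + t = \frac{7}{-9 + 11 \left(-7\right)} i \sqrt{10} + 14 = \frac{7}{-9 - 77} i \sqrt{10} + 14 = \frac{7}{-86} i \sqrt{10} + 14 = 7 \left(- \frac{1}{86}\right) i \sqrt{10} + 14 = - \frac{7 i \sqrt{10}}{86} + 14 = 14 - \frac{7 i \sqrt{10}}{86}$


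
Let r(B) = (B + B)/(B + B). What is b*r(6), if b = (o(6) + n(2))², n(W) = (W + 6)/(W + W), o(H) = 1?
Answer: 9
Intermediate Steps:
n(W) = (6 + W)/(2*W) (n(W) = (6 + W)/((2*W)) = (6 + W)*(1/(2*W)) = (6 + W)/(2*W))
b = 9 (b = (1 + (½)*(6 + 2)/2)² = (1 + (½)*(½)*8)² = (1 + 2)² = 3² = 9)
r(B) = 1 (r(B) = (2*B)/((2*B)) = (1/(2*B))*(2*B) = 1)
b*r(6) = 9*1 = 9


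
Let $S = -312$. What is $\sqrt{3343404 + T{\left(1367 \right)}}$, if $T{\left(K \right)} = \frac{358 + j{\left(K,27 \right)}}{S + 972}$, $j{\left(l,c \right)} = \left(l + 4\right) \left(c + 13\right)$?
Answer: $\frac{\sqrt{3009138870}}{30} \approx 1828.5$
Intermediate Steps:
$j{\left(l,c \right)} = \left(4 + l\right) \left(13 + c\right)$
$T{\left(K \right)} = \frac{259}{330} + \frac{2 K}{33}$ ($T{\left(K \right)} = \frac{358 + \left(52 + 4 \cdot 27 + 13 K + 27 K\right)}{-312 + 972} = \frac{358 + \left(52 + 108 + 13 K + 27 K\right)}{660} = \left(358 + \left(160 + 40 K\right)\right) \frac{1}{660} = \left(518 + 40 K\right) \frac{1}{660} = \frac{259}{330} + \frac{2 K}{33}$)
$\sqrt{3343404 + T{\left(1367 \right)}} = \sqrt{3343404 + \left(\frac{259}{330} + \frac{2}{33} \cdot 1367\right)} = \sqrt{3343404 + \left(\frac{259}{330} + \frac{2734}{33}\right)} = \sqrt{3343404 + \frac{2509}{30}} = \sqrt{\frac{100304629}{30}} = \frac{\sqrt{3009138870}}{30}$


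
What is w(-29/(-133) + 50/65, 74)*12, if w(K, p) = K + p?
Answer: 1555836/1729 ≈ 899.85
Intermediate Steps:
w(-29/(-133) + 50/65, 74)*12 = ((-29/(-133) + 50/65) + 74)*12 = ((-29*(-1/133) + 50*(1/65)) + 74)*12 = ((29/133 + 10/13) + 74)*12 = (1707/1729 + 74)*12 = (129653/1729)*12 = 1555836/1729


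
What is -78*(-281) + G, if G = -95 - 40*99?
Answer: 17863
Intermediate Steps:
G = -4055 (G = -95 - 3960 = -4055)
-78*(-281) + G = -78*(-281) - 4055 = 21918 - 4055 = 17863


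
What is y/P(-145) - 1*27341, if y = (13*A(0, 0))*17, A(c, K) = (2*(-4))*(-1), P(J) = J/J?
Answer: -25573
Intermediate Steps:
P(J) = 1
A(c, K) = 8 (A(c, K) = -8*(-1) = 8)
y = 1768 (y = (13*8)*17 = 104*17 = 1768)
y/P(-145) - 1*27341 = 1768/1 - 1*27341 = 1768*1 - 27341 = 1768 - 27341 = -25573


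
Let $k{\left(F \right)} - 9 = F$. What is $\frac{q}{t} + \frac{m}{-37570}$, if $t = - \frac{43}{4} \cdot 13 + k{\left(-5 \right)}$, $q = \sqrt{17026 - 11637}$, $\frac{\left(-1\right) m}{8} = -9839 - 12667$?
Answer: $- \frac{90024}{18785} - \frac{4 \sqrt{5389}}{543} \approx -5.3331$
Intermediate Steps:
$k{\left(F \right)} = 9 + F$
$m = 180048$ ($m = - 8 \left(-9839 - 12667\right) = \left(-8\right) \left(-22506\right) = 180048$)
$q = \sqrt{5389} \approx 73.41$
$t = - \frac{543}{4}$ ($t = - \frac{43}{4} \cdot 13 + \left(9 - 5\right) = \left(-43\right) \frac{1}{4} \cdot 13 + 4 = \left(- \frac{43}{4}\right) 13 + 4 = - \frac{559}{4} + 4 = - \frac{543}{4} \approx -135.75$)
$\frac{q}{t} + \frac{m}{-37570} = \frac{\sqrt{5389}}{- \frac{543}{4}} + \frac{180048}{-37570} = \sqrt{5389} \left(- \frac{4}{543}\right) + 180048 \left(- \frac{1}{37570}\right) = - \frac{4 \sqrt{5389}}{543} - \frac{90024}{18785} = - \frac{90024}{18785} - \frac{4 \sqrt{5389}}{543}$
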